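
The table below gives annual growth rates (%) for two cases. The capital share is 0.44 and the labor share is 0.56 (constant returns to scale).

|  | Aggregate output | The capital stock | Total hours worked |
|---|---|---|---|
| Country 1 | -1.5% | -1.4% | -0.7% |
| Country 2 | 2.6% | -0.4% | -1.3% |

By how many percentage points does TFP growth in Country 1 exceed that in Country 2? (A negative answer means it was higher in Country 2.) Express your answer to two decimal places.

-4.00 percentage points

Labor's share = 1 − 0.44 = 0.56.
Country 1: TFP = -1.5 + 0.616 + 0.392 = -0.492%.
Country 2: TFP = 2.6 + 0.176 + 0.728 = 3.504%.
Difference = -0.492 − (3.504) = -3.996 pp.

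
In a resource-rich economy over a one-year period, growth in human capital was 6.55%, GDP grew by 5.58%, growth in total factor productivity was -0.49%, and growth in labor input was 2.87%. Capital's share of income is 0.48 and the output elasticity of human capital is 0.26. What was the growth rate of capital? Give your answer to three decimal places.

Labor's share = 1 − 0.48 − 0.26 = 0.26.
gY = gA + 0.26×6.55 + 0.26×2.87 + 0.48×g.
0.48×g = 5.58 + 0.49 − 2.4492 = 3.6208.
g = 3.6208 / 0.48 = 7.54333%.

7.543%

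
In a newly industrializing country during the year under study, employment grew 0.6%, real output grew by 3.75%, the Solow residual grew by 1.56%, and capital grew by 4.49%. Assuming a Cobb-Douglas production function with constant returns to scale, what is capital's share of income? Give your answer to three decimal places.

gY = gA + α·gK + (1−α)·gL, so gY − gA − gL = α(gK − gL).
3.75 − 1.56 − 0.6 = α × (4.49 − 0.6).
1.59 = 3.89 α, so α = 0.40874.

0.409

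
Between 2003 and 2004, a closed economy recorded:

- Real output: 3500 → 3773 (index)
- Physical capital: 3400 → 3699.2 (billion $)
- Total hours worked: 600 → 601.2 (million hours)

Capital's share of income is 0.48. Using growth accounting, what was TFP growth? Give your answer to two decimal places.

TFP grew 3.47%.

Real output growth = (3773 − 3500) / 3500 = 7.8%.
Physical capital growth = (3699.2 − 3400) / 3400 = 8.8%.
Total hours worked growth = (601.2 − 600) / 600 = 0.2%.
Labor's share = 1 − 0.48 = 0.52.
Physical capital: 0.48 × 8.8 = 4.224 pp.
Total hours worked: 0.52 × 0.2 = 0.104 pp.
TFP growth = 7.8 − 4.328 = 3.472%.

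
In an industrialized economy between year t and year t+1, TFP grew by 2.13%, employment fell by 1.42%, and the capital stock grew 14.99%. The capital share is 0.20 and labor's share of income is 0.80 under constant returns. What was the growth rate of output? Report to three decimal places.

3.992%

Labor's share = 1 − 0.2 = 0.8.
The capital stock: 0.2 × 14.99 = 2.998 pp.
Employment: 0.8 × (-1.42) = -1.136 pp.
Output growth = 2.13 + 1.862 = 3.992%.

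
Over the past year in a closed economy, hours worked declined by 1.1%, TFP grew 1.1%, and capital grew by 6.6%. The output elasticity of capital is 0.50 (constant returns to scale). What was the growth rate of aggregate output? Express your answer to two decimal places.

Labor's share = 1 − 0.5 = 0.5.
Capital: 0.5 × 6.6 = 3.3 pp.
Hours worked: 0.5 × (-1.1) = -0.55 pp.
Output growth = 1.1 + 2.75 = 3.85%.

Aggregate output growth was 3.85%.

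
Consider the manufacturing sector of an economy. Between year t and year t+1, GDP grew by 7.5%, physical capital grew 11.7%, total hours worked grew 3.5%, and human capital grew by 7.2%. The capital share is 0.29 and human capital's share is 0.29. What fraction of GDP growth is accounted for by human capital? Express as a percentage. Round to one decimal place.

27.8%

Human capital contributed 0.29 × 7.2 = 2.088 pp.
Share of growth = 2.088 / 7.5 × 100 = 27.84%.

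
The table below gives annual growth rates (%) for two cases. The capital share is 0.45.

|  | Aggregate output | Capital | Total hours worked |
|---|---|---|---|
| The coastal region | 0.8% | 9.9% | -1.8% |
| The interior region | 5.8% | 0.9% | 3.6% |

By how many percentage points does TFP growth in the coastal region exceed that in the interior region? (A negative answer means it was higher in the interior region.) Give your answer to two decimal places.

-6.08 percentage points

Labor's share = 1 − 0.45 = 0.55.
The coastal region: TFP = 0.8 − 4.455 + 0.99 = -2.665%.
The interior region: TFP = 5.8 − 0.405 − 1.98 = 3.415%.
Difference = -2.665 − (3.415) = -6.08 pp.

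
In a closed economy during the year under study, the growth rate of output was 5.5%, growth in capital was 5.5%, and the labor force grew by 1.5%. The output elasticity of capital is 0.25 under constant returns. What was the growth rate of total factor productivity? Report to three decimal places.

Total factor productivity growth was 3.000%.

Labor's share = 1 − 0.25 = 0.75.
Capital: 0.25 × 5.5 = 1.375 pp.
The labor force: 0.75 × 1.5 = 1.125 pp.
TFP growth = 5.5 − 2.5 = 3%.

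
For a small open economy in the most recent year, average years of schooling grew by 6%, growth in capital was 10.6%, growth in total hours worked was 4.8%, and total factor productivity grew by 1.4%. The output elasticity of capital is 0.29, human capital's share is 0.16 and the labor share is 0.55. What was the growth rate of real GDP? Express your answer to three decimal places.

8.074%

Labor's share = 1 − 0.29 − 0.16 = 0.55.
Capital: 0.29 × 10.6 = 3.074 pp.
Average years of schooling: 0.16 × 6 = 0.96 pp.
Total hours worked: 0.55 × 4.8 = 2.64 pp.
Output growth = 1.4 + 6.674 = 8.074%.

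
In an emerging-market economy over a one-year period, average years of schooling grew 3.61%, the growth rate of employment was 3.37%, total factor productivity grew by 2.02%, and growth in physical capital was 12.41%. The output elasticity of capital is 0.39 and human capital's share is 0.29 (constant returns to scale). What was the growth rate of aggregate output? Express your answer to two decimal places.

Labor's share = 1 − 0.39 − 0.29 = 0.32.
Physical capital: 0.39 × 12.41 = 4.8399 pp.
Average years of schooling: 0.29 × 3.61 = 1.0469 pp.
Employment: 0.32 × 3.37 = 1.0784 pp.
Output growth = 2.02 + 6.9652 = 8.9852%.

8.99%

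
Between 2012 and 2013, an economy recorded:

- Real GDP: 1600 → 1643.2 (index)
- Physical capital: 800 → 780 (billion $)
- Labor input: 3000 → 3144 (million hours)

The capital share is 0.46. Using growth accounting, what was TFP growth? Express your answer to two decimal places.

Real GDP growth = (1643.2 − 1600) / 1600 = 2.7%.
Physical capital growth = (780 − 800) / 800 = -2.5%.
Labor input growth = (3144 − 3000) / 3000 = 4.8%.
Labor's share = 1 − 0.46 = 0.54.
Physical capital: 0.46 × (-2.5) = -1.15 pp.
Labor input: 0.54 × 4.8 = 2.592 pp.
TFP growth = 2.7 − 1.442 = 1.258%.

1.26%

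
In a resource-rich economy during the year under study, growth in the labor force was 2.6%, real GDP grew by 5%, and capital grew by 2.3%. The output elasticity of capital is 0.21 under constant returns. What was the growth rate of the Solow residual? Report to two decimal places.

Labor's share = 1 − 0.21 = 0.79.
Capital: 0.21 × 2.3 = 0.483 pp.
The labor force: 0.79 × 2.6 = 2.054 pp.
TFP growth = 5 − 2.537 = 2.463%.

The Solow residual growth was 2.46%.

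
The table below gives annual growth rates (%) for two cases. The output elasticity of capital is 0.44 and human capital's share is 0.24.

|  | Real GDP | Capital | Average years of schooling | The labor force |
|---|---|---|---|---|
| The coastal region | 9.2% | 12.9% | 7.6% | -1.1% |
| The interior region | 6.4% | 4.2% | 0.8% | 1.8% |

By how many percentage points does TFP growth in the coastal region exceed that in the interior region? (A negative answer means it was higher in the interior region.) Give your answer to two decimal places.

Labor's share = 1 − 0.44 − 0.24 = 0.32.
The coastal region: TFP = 9.2 − 5.676 − 1.824 + 0.352 = 2.052%.
The interior region: TFP = 6.4 − 1.848 − 0.192 − 0.576 = 3.784%.
Difference = 2.052 − (3.784) = -1.732 pp.

-1.73 percentage points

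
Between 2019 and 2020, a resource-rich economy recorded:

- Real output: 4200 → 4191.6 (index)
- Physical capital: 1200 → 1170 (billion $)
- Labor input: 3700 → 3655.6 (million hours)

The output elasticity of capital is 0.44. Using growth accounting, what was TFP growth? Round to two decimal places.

Real output growth = (4191.6 − 4200) / 4200 = -0.2%.
Physical capital growth = (1170 − 1200) / 1200 = -2.5%.
Labor input growth = (3655.6 − 3700) / 3700 = -1.2%.
Labor's share = 1 − 0.44 = 0.56.
Physical capital: 0.44 × (-2.5) = -1.1 pp.
Labor input: 0.56 × (-1.2) = -0.672 pp.
TFP growth = -0.2 + 1.772 = 1.572%.

1.57%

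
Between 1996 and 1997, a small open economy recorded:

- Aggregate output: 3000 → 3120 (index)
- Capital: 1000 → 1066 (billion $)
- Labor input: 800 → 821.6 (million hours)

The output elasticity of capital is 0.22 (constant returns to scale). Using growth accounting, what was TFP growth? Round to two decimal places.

Aggregate output growth = (3120 − 3000) / 3000 = 4%.
Capital growth = (1066 − 1000) / 1000 = 6.6%.
Labor input growth = (821.6 − 800) / 800 = 2.7%.
Labor's share = 1 − 0.22 = 0.78.
Capital: 0.22 × 6.6 = 1.452 pp.
Labor input: 0.78 × 2.7 = 2.106 pp.
TFP growth = 4 − 3.558 = 0.442%.

TFP grew 0.44%.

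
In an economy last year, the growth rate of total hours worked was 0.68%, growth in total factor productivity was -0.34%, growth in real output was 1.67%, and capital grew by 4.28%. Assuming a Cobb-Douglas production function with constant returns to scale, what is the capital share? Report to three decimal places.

α = 0.369

gY = gA + α·gK + (1−α)·gL, so gY − gA − gL = α(gK − gL).
1.67 + 0.34 − 0.68 = α × (4.28 − 0.68).
1.33 = 3.6 α, so α = 0.36944.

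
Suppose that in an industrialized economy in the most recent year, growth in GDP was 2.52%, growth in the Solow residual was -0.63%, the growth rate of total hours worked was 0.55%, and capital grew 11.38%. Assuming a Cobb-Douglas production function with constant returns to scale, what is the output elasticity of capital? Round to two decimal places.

gY = gA + α·gK + (1−α)·gL, so gY − gA − gL = α(gK − gL).
2.52 + 0.63 − 0.55 = α × (11.38 − 0.55).
2.6 = 10.83 α, so α = 0.2401.

α = 0.24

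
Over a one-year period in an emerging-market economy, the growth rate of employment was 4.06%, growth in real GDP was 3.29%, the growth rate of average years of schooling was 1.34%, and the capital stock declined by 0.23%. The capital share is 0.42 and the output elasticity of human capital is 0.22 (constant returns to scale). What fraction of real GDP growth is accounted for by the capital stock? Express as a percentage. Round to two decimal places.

-2.94%

The capital stock contributed 0.42 × (-0.23) = -0.0966 pp.
Share of growth = -0.0966 / 3.29 × 100 = -2.9362%.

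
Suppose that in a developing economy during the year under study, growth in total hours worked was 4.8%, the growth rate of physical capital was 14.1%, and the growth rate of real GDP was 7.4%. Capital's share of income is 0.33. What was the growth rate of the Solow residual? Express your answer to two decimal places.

-0.47%

Labor's share = 1 − 0.33 = 0.67.
Physical capital: 0.33 × 14.1 = 4.653 pp.
Total hours worked: 0.67 × 4.8 = 3.216 pp.
TFP growth = 7.4 − 7.869 = -0.469%.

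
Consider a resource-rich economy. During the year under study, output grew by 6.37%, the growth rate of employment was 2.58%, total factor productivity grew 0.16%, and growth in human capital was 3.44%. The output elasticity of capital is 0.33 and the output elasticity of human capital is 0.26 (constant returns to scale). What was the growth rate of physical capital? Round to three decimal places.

12.902%

Labor's share = 1 − 0.33 − 0.26 = 0.41.
gY = gA + 0.26×3.44 + 0.41×2.58 + 0.33×g.
0.33×g = 6.37 − 0.16 − 1.9522 = 4.2578.
g = 4.2578 / 0.33 = 12.90242%.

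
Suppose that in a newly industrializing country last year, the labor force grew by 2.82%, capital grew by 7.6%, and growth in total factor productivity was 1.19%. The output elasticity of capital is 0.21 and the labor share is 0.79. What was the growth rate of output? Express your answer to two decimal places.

5.01%

Labor's share = 1 − 0.21 = 0.79.
Capital: 0.21 × 7.6 = 1.596 pp.
The labor force: 0.79 × 2.82 = 2.2278 pp.
Output growth = 1.19 + 3.8238 = 5.0138%.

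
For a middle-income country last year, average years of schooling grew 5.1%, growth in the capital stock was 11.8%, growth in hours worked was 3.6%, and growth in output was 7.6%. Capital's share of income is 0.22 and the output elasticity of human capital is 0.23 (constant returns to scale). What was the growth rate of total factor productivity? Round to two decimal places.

Total factor productivity grew 1.85%.

Labor's share = 1 − 0.22 − 0.23 = 0.55.
The capital stock: 0.22 × 11.8 = 2.596 pp.
Average years of schooling: 0.23 × 5.1 = 1.173 pp.
Hours worked: 0.55 × 3.6 = 1.98 pp.
TFP growth = 7.6 − 5.749 = 1.851%.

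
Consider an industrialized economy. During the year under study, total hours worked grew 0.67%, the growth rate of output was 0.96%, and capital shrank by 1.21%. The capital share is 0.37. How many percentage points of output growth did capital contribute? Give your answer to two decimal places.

-0.45 percentage points

Contribution = share × growth = 0.37 × (-1.21) = -0.4477 pp.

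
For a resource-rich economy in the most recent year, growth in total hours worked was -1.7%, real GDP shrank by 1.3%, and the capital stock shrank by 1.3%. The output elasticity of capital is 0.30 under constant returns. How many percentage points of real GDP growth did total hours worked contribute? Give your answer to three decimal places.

Labor's share = 1 − 0.3 = 0.7.
Contribution = share × growth = 0.7 × (-1.7) = -1.19 pp.

-1.190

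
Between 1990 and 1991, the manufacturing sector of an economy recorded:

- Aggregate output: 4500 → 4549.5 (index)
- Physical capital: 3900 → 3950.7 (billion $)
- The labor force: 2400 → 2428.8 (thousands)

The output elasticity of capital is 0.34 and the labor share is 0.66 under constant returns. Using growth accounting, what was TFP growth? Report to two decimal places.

Aggregate output growth = (4549.5 − 4500) / 4500 = 1.1%.
Physical capital growth = (3950.7 − 3900) / 3900 = 1.3%.
The labor force growth = (2428.8 − 2400) / 2400 = 1.2%.
Labor's share = 1 − 0.34 = 0.66.
Physical capital: 0.34 × 1.3 = 0.442 pp.
The labor force: 0.66 × 1.2 = 0.792 pp.
TFP growth = 1.1 − 1.234 = -0.134%.

-0.13%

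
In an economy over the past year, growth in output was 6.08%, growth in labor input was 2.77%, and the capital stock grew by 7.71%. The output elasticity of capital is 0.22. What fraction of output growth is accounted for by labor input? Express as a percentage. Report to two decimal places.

35.54%

Labor's share = 1 − 0.22 = 0.78.
Labor input contributed 0.78 × 2.77 = 2.1606 pp.
Share of growth = 2.1606 / 6.08 × 100 = 35.5362%.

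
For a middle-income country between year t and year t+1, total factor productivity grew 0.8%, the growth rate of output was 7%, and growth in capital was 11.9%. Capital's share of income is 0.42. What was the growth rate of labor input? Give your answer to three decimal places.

Labor's share = 1 − 0.42 = 0.58.
gY = gA + 0.42×11.9 + 0.58×g.
0.58×g = 7 − 0.8 − 4.998 = 1.202.
g = 1.202 / 0.58 = 2.07241%.

2.072%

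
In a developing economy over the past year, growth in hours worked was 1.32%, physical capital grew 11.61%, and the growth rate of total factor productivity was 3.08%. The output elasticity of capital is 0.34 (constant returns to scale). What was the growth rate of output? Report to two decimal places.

Labor's share = 1 − 0.34 = 0.66.
Physical capital: 0.34 × 11.61 = 3.9474 pp.
Hours worked: 0.66 × 1.32 = 0.8712 pp.
Output growth = 3.08 + 4.8186 = 7.8986%.

7.90%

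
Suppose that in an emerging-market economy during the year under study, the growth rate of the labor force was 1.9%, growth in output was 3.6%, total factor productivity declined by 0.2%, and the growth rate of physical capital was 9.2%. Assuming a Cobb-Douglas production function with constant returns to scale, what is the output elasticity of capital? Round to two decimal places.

gY = gA + α·gK + (1−α)·gL, so gY − gA − gL = α(gK − gL).
3.6 + 0.2 − 1.9 = α × (9.2 − 1.9).
1.9 = 7.3 α, so α = 0.2603.

The output elasticity of capital is 0.26.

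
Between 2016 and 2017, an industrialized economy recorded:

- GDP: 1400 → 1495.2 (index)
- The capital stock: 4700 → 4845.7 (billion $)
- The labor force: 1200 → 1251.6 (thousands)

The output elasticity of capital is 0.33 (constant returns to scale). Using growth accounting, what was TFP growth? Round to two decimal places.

TFP growth was 2.90%.

GDP growth = (1495.2 − 1400) / 1400 = 6.8%.
The capital stock growth = (4845.7 − 4700) / 4700 = 3.1%.
The labor force growth = (1251.6 − 1200) / 1200 = 4.3%.
Labor's share = 1 − 0.33 = 0.67.
The capital stock: 0.33 × 3.1 = 1.023 pp.
The labor force: 0.67 × 4.3 = 2.881 pp.
TFP growth = 6.8 − 3.904 = 2.896%.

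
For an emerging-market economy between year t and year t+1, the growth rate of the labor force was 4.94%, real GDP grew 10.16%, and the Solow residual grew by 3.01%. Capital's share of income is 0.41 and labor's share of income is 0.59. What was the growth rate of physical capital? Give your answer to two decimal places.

Labor's share = 1 − 0.41 = 0.59.
gY = gA + 0.59×4.94 + 0.41×g.
0.41×g = 10.16 − 3.01 − 2.9146 = 4.2354.
g = 4.2354 / 0.41 = 10.3302%.

Physical capital growth was 10.33%.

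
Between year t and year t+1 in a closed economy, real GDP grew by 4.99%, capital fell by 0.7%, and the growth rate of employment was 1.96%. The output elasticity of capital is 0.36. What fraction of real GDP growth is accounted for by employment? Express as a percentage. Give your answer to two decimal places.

Labor's share = 1 − 0.36 = 0.64.
Employment contributed 0.64 × 1.96 = 1.2544 pp.
Share of growth = 1.2544 / 4.99 × 100 = 25.1383%.

Employment accounted for 25.14% of growth.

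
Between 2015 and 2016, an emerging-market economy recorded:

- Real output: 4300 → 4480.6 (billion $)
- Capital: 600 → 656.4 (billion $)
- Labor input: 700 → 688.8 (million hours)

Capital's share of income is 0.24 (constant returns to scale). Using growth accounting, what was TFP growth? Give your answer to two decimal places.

Real output growth = (4480.6 − 4300) / 4300 = 4.2%.
Capital growth = (656.4 − 600) / 600 = 9.4%.
Labor input growth = (688.8 − 700) / 700 = -1.6%.
Labor's share = 1 − 0.24 = 0.76.
Capital: 0.24 × 9.4 = 2.256 pp.
Labor input: 0.76 × (-1.6) = -1.216 pp.
TFP growth = 4.2 − 1.04 = 3.16%.

TFP growth was 3.16%.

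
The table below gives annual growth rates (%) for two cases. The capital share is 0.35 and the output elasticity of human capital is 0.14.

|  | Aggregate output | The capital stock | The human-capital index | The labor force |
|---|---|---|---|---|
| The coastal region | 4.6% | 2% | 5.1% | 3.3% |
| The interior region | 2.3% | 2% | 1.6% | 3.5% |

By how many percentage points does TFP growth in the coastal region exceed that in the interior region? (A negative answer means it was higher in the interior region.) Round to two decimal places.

Labor's share = 1 − 0.35 − 0.14 = 0.51.
The coastal region: TFP = 4.6 − 0.7 − 0.714 − 1.683 = 1.503%.
The interior region: TFP = 2.3 − 0.7 − 0.224 − 1.785 = -0.409%.
Difference = 1.503 − (-0.409) = 1.912 pp.

1.91 percentage points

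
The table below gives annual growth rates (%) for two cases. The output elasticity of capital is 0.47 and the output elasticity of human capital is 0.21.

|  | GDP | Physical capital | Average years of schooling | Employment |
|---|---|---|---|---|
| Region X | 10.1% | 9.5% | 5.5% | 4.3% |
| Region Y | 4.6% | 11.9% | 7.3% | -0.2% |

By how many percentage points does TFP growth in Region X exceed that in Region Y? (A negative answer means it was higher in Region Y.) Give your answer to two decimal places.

Labor's share = 1 − 0.47 − 0.21 = 0.32.
Region X: TFP = 10.1 − 4.465 − 1.155 − 1.376 = 3.104%.
Region Y: TFP = 4.6 − 5.593 − 1.533 + 0.064 = -2.462%.
Difference = 3.104 − (-2.462) = 5.566 pp.

5.57 percentage points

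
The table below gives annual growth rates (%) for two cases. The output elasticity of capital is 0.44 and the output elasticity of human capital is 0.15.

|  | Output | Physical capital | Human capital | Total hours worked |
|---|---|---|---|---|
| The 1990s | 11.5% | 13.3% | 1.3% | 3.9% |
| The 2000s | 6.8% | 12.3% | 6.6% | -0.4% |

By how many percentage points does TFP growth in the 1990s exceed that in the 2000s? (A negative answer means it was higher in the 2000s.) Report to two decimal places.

3.29 percentage points

Labor's share = 1 − 0.44 − 0.15 = 0.41.
The 1990s: TFP = 11.5 − 5.852 − 0.195 − 1.599 = 3.854%.
The 2000s: TFP = 6.8 − 5.412 − 0.99 + 0.164 = 0.562%.
Difference = 3.854 − (0.562) = 3.292 pp.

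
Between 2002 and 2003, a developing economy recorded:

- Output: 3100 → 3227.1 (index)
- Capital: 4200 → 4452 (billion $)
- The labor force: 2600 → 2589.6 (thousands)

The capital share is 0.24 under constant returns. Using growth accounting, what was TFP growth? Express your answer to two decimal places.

Output growth = (3227.1 − 3100) / 3100 = 4.1%.
Capital growth = (4452 − 4200) / 4200 = 6%.
The labor force growth = (2589.6 − 2600) / 2600 = -0.4%.
Labor's share = 1 − 0.24 = 0.76.
Capital: 0.24 × 6 = 1.44 pp.
The labor force: 0.76 × (-0.4) = -0.304 pp.
TFP growth = 4.1 − 1.136 = 2.964%.

TFP growth was 2.96%.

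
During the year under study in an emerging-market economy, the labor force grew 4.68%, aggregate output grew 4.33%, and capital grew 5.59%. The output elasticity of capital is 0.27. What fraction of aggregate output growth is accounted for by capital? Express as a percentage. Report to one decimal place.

Capital contributed 0.27 × 5.59 = 1.5093 pp.
Share of growth = 1.5093 / 4.33 × 100 = 34.857%.

Capital accounted for 34.9% of growth.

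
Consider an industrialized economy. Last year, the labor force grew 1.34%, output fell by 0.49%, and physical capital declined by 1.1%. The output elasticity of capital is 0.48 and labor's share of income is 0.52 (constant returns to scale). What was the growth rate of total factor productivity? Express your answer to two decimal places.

Labor's share = 1 − 0.48 = 0.52.
Physical capital: 0.48 × (-1.1) = -0.528 pp.
The labor force: 0.52 × 1.34 = 0.6968 pp.
TFP growth = -0.49 − 0.1688 = -0.6588%.

-0.66%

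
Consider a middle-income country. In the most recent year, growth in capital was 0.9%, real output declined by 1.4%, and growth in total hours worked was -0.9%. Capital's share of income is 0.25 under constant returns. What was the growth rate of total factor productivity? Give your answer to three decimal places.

-0.950%

Labor's share = 1 − 0.25 = 0.75.
Capital: 0.25 × 0.9 = 0.225 pp.
Total hours worked: 0.75 × (-0.9) = -0.675 pp.
TFP growth = -1.4 + 0.45 = -0.95%.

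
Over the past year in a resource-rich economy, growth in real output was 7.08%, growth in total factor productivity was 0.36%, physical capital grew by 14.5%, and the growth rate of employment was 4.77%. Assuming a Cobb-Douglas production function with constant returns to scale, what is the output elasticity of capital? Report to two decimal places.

gY = gA + α·gK + (1−α)·gL, so gY − gA − gL = α(gK − gL).
7.08 − 0.36 − 4.77 = α × (14.5 − 4.77).
1.95 = 9.73 α, so α = 0.2004.

α = 0.20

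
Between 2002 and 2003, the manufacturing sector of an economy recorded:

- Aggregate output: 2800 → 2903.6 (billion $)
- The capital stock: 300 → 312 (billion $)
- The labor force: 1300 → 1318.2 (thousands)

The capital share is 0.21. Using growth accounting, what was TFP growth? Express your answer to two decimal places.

Aggregate output growth = (2903.6 − 2800) / 2800 = 3.7%.
The capital stock growth = (312 − 300) / 300 = 4%.
The labor force growth = (1318.2 − 1300) / 1300 = 1.4%.
Labor's share = 1 − 0.21 = 0.79.
The capital stock: 0.21 × 4 = 0.84 pp.
The labor force: 0.79 × 1.4 = 1.106 pp.
TFP growth = 3.7 − 1.946 = 1.754%.

1.75%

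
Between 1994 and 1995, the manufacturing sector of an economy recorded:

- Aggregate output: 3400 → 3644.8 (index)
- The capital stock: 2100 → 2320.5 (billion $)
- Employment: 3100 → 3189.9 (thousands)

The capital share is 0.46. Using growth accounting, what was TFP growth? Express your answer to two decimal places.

0.80%

Aggregate output growth = (3644.8 − 3400) / 3400 = 7.2%.
The capital stock growth = (2320.5 − 2100) / 2100 = 10.5%.
Employment growth = (3189.9 − 3100) / 3100 = 2.9%.
Labor's share = 1 − 0.46 = 0.54.
The capital stock: 0.46 × 10.5 = 4.83 pp.
Employment: 0.54 × 2.9 = 1.566 pp.
TFP growth = 7.2 − 6.396 = 0.804%.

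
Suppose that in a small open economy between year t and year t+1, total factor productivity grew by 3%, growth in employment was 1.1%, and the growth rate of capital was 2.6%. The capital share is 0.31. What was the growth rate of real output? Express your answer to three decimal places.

4.565%

Labor's share = 1 − 0.31 = 0.69.
Capital: 0.31 × 2.6 = 0.806 pp.
Employment: 0.69 × 1.1 = 0.759 pp.
Output growth = 3 + 1.565 = 4.565%.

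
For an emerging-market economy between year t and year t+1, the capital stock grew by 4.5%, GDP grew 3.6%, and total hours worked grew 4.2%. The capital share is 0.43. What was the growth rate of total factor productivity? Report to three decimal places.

Labor's share = 1 − 0.43 = 0.57.
The capital stock: 0.43 × 4.5 = 1.935 pp.
Total hours worked: 0.57 × 4.2 = 2.394 pp.
TFP growth = 3.6 − 4.329 = -0.729%.

-0.729%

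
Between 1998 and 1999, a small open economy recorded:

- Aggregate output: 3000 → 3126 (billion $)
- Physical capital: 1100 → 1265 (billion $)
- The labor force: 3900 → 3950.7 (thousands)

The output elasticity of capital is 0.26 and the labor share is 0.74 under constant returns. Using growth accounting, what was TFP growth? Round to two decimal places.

Aggregate output growth = (3126 − 3000) / 3000 = 4.2%.
Physical capital growth = (1265 − 1100) / 1100 = 15%.
The labor force growth = (3950.7 − 3900) / 3900 = 1.3%.
Labor's share = 1 − 0.26 = 0.74.
Physical capital: 0.26 × 15 = 3.9 pp.
The labor force: 0.74 × 1.3 = 0.962 pp.
TFP growth = 4.2 − 4.862 = -0.662%.

-0.66%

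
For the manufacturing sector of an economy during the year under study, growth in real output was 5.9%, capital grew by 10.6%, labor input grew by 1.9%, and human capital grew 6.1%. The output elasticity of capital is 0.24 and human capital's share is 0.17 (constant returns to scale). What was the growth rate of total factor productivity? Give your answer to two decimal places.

1.20%

Labor's share = 1 − 0.24 − 0.17 = 0.59.
Capital: 0.24 × 10.6 = 2.544 pp.
Human capital: 0.17 × 6.1 = 1.037 pp.
Labor input: 0.59 × 1.9 = 1.121 pp.
TFP growth = 5.9 − 4.702 = 1.198%.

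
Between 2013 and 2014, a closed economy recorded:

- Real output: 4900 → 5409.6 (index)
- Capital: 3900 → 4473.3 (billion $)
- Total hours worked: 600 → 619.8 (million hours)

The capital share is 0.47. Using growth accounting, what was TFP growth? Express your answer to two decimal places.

1.74%

Real output growth = (5409.6 − 4900) / 4900 = 10.4%.
Capital growth = (4473.3 − 3900) / 3900 = 14.7%.
Total hours worked growth = (619.8 − 600) / 600 = 3.3%.
Labor's share = 1 − 0.47 = 0.53.
Capital: 0.47 × 14.7 = 6.909 pp.
Total hours worked: 0.53 × 3.3 = 1.749 pp.
TFP growth = 10.4 − 8.658 = 1.742%.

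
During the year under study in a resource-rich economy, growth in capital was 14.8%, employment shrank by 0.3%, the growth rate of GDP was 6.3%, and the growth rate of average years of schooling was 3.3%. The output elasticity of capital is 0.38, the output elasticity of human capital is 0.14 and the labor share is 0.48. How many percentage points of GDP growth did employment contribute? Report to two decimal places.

-0.14 percentage points

Labor's share = 1 − 0.38 − 0.14 = 0.48.
Contribution = share × growth = 0.48 × (-0.3) = -0.144 pp.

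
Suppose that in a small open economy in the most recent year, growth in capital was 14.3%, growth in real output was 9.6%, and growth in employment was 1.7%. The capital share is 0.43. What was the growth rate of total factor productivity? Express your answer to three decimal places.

Labor's share = 1 − 0.43 = 0.57.
Capital: 0.43 × 14.3 = 6.149 pp.
Employment: 0.57 × 1.7 = 0.969 pp.
TFP growth = 9.6 − 7.118 = 2.482%.

2.482%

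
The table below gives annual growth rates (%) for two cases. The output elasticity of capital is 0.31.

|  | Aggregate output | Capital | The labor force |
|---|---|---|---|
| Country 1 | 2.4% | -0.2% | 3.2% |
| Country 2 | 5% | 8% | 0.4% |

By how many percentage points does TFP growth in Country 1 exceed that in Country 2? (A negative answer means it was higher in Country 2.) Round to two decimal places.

-1.99 percentage points

Labor's share = 1 − 0.31 = 0.69.
Country 1: TFP = 2.4 + 0.062 − 2.208 = 0.254%.
Country 2: TFP = 5 − 2.48 − 0.276 = 2.244%.
Difference = 0.254 − (2.244) = -1.99 pp.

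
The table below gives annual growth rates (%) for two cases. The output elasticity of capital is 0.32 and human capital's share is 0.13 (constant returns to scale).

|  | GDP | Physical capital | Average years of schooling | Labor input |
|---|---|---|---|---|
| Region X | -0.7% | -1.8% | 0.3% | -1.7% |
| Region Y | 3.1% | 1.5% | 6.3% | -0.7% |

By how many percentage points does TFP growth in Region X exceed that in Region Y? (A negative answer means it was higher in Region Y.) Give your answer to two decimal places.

-1.41 percentage points

Labor's share = 1 − 0.32 − 0.13 = 0.55.
Region X: TFP = -0.7 + 0.576 − 0.039 + 0.935 = 0.772%.
Region Y: TFP = 3.1 − 0.48 − 0.819 + 0.385 = 2.186%.
Difference = 0.772 − (2.186) = -1.414 pp.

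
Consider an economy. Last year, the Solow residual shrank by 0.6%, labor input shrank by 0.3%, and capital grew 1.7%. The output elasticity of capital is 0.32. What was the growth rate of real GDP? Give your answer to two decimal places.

Labor's share = 1 − 0.32 = 0.68.
Capital: 0.32 × 1.7 = 0.544 pp.
Labor input: 0.68 × (-0.3) = -0.204 pp.
Output growth = -0.6 + 0.34 = -0.26%.

-0.26%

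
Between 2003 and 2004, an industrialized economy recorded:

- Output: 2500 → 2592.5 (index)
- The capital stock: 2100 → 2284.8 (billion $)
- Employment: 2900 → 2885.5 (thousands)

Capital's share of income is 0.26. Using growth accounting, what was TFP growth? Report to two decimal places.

Output growth = (2592.5 − 2500) / 2500 = 3.7%.
The capital stock growth = (2284.8 − 2100) / 2100 = 8.8%.
Employment growth = (2885.5 − 2900) / 2900 = -0.5%.
Labor's share = 1 − 0.26 = 0.74.
The capital stock: 0.26 × 8.8 = 2.288 pp.
Employment: 0.74 × (-0.5) = -0.37 pp.
TFP growth = 3.7 − 1.918 = 1.782%.

1.78%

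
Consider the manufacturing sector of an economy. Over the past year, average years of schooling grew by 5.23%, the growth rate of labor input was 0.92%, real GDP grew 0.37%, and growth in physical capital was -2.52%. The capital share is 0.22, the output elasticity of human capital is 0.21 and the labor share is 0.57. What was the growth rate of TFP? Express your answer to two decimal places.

Labor's share = 1 − 0.22 − 0.21 = 0.57.
Physical capital: 0.22 × (-2.52) = -0.5544 pp.
Average years of schooling: 0.21 × 5.23 = 1.0983 pp.
Labor input: 0.57 × 0.92 = 0.5244 pp.
TFP growth = 0.37 − 1.0683 = -0.6983%.

-0.70%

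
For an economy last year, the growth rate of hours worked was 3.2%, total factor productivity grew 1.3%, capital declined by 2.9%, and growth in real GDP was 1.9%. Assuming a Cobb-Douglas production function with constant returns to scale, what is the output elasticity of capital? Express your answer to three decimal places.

gY = gA + α·gK + (1−α)·gL, so gY − gA − gL = α(gK − gL).
1.9 − 1.3 − 3.2 = α × (-2.9 − 3.2).
-2.6 = -6.1 α, so α = 0.42623.

α = 0.426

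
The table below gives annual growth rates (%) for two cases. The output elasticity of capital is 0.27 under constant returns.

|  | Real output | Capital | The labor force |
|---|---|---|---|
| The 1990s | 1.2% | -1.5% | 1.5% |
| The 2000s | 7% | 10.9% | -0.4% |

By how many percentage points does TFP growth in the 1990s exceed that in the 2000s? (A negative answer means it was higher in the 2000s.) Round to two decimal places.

-3.84 percentage points

Labor's share = 1 − 0.27 = 0.73.
The 1990s: TFP = 1.2 + 0.405 − 1.095 = 0.51%.
The 2000s: TFP = 7 − 2.943 + 0.292 = 4.349%.
Difference = 0.51 − (4.349) = -3.839 pp.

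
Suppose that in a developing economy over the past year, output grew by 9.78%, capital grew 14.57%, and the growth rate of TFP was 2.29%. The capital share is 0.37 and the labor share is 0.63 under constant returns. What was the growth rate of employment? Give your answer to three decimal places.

Labor's share = 1 − 0.37 = 0.63.
gY = gA + 0.37×14.57 + 0.63×g.
0.63×g = 9.78 − 2.29 − 5.3909 = 2.0991.
g = 2.0991 / 0.63 = 3.3319%.

3.332%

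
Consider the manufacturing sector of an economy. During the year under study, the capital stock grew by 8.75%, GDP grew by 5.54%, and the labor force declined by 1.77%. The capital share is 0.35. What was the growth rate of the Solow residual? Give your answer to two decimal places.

3.63%

Labor's share = 1 − 0.35 = 0.65.
The capital stock: 0.35 × 8.75 = 3.0625 pp.
The labor force: 0.65 × (-1.77) = -1.1505 pp.
TFP growth = 5.54 − 1.912 = 3.628%.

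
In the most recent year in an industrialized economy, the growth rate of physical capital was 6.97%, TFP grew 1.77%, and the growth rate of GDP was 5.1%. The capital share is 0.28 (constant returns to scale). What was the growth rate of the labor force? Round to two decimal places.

The labor force growth was 1.91%.

Labor's share = 1 − 0.28 = 0.72.
gY = gA + 0.28×6.97 + 0.72×g.
0.72×g = 5.1 − 1.77 − 1.9516 = 1.3784.
g = 1.3784 / 0.72 = 1.9144%.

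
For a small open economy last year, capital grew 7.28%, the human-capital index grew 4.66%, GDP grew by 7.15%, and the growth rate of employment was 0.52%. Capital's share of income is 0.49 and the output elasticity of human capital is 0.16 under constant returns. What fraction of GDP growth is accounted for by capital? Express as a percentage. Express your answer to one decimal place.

Capital accounted for 49.9% of growth.

Capital contributed 0.49 × 7.28 = 3.5672 pp.
Share of growth = 3.5672 / 7.15 × 100 = 49.891%.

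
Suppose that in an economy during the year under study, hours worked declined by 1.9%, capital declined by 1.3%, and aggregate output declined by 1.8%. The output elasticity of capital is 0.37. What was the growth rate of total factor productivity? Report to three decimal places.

Labor's share = 1 − 0.37 = 0.63.
Capital: 0.37 × (-1.3) = -0.481 pp.
Hours worked: 0.63 × (-1.9) = -1.197 pp.
TFP growth = -1.8 + 1.678 = -0.122%.

-0.122%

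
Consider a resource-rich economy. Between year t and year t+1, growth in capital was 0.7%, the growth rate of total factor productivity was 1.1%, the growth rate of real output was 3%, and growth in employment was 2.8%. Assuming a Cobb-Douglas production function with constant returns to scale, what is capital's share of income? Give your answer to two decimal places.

α = 0.43

gY = gA + α·gK + (1−α)·gL, so gY − gA − gL = α(gK − gL).
3 − 1.1 − 2.8 = α × (0.7 − 2.8).
-0.9 = -2.1 α, so α = 0.4286.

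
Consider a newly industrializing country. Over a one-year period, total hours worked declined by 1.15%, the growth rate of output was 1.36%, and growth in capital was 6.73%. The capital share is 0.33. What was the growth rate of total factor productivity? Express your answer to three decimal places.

-0.090%

Labor's share = 1 − 0.33 = 0.67.
Capital: 0.33 × 6.73 = 2.2209 pp.
Total hours worked: 0.67 × (-1.15) = -0.7705 pp.
TFP growth = 1.36 − 1.4504 = -0.0904%.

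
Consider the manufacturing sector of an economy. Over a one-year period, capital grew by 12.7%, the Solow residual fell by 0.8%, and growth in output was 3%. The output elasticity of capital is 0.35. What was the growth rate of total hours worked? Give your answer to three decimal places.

Labor's share = 1 − 0.35 = 0.65.
gY = gA + 0.35×12.7 + 0.65×g.
0.65×g = 3 + 0.8 − 4.445 = -0.645.
g = -0.645 / 0.65 = -0.99231%.

-0.992%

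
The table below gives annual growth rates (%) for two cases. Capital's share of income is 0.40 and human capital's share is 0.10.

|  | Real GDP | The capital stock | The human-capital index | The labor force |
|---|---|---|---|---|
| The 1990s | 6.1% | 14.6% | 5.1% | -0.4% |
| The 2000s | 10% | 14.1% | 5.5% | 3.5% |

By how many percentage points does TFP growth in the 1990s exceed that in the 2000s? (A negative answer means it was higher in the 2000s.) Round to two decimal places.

-2.11 percentage points

Labor's share = 1 − 0.4 − 0.1 = 0.5.
The 1990s: TFP = 6.1 − 5.84 − 0.51 + 0.2 = -0.05%.
The 2000s: TFP = 10 − 5.64 − 0.55 − 1.75 = 2.06%.
Difference = -0.05 − (2.06) = -2.11 pp.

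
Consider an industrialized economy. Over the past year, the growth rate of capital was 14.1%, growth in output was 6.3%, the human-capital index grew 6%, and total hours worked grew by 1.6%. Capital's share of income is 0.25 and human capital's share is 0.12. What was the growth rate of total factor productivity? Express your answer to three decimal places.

1.047%

Labor's share = 1 − 0.25 − 0.12 = 0.63.
Capital: 0.25 × 14.1 = 3.525 pp.
The human-capital index: 0.12 × 6 = 0.72 pp.
Total hours worked: 0.63 × 1.6 = 1.008 pp.
TFP growth = 6.3 − 5.253 = 1.047%.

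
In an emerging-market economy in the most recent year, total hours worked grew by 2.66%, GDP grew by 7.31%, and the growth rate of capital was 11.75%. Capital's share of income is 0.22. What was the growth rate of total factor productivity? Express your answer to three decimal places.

Total factor productivity growth was 2.650%.

Labor's share = 1 − 0.22 = 0.78.
Capital: 0.22 × 11.75 = 2.585 pp.
Total hours worked: 0.78 × 2.66 = 2.0748 pp.
TFP growth = 7.31 − 4.6598 = 2.6502%.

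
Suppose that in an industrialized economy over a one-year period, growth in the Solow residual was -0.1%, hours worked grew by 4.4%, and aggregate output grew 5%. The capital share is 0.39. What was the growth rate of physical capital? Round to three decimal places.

Labor's share = 1 − 0.39 = 0.61.
gY = gA + 0.61×4.4 + 0.39×g.
0.39×g = 5 + 0.1 − 2.684 = 2.416.
g = 2.416 / 0.39 = 6.19487%.

6.195%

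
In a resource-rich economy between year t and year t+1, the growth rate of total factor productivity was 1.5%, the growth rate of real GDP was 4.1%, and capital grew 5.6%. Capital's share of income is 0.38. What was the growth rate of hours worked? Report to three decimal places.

Labor's share = 1 − 0.38 = 0.62.
gY = gA + 0.38×5.6 + 0.62×g.
0.62×g = 4.1 − 1.5 − 2.128 = 0.472.
g = 0.472 / 0.62 = 0.76129%.

0.761%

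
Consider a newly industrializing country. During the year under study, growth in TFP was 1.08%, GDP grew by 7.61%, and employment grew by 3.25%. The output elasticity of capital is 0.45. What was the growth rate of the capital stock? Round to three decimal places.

The capital stock grew 10.539%.

Labor's share = 1 − 0.45 = 0.55.
gY = gA + 0.55×3.25 + 0.45×g.
0.45×g = 7.61 − 1.08 − 1.7875 = 4.7425.
g = 4.7425 / 0.45 = 10.53889%.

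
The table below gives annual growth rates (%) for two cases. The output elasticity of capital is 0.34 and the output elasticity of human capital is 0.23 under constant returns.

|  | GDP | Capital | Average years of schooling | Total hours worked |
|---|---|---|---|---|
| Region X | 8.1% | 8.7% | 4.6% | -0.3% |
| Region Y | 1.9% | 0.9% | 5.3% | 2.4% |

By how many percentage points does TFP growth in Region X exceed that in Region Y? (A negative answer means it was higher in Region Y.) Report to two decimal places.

Labor's share = 1 − 0.34 − 0.23 = 0.43.
Region X: TFP = 8.1 − 2.958 − 1.058 + 0.129 = 4.213%.
Region Y: TFP = 1.9 − 0.306 − 1.219 − 1.032 = -0.657%.
Difference = 4.213 − (-0.657) = 4.87 pp.

4.87 percentage points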